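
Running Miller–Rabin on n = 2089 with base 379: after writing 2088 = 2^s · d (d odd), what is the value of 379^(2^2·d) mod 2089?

n − 1 = 2088 = 2^3 · 261, so s = 3 and d = 261.
Repeated squaring mod 2089: 379^1 ≡ 379, 379^2 ≡ 1589, 379^4 ≡ 1409, 379^8 ≡ 731, 379^16 ≡ 1666, 379^32 ≡ 1364, 379^64 ≡ 1286, 379^128 ≡ 1397, 379^256 ≡ 483.
261 = 256 + 4 + 1, so 379^261 ≡ 483·1409·379 ≡ 572 (mod 2089).
x_0 = 572.
x_1 = 572^2 mod 2089 = 1300.
x_2 = 1300^2 mod 2089 = 2088.

2088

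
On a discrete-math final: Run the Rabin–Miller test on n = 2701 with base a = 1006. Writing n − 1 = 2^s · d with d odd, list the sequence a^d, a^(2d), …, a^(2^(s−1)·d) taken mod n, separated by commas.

n − 1 = 2700 = 2^2 · 675, so s = 2 and d = 675.
x_0 = 1006^675 mod 2701 = 2554.
x_1 = 2554^2 mod 2701 = 1.

2554, 1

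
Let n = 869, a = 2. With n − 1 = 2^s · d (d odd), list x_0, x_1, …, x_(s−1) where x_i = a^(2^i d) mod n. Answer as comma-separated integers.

194, 269

n − 1 = 868 = 2^2 · 217, so s = 2 and d = 217.
x_0 = 2^217 mod 869 = 194.
x_1 = 194^2 mod 869 = 269.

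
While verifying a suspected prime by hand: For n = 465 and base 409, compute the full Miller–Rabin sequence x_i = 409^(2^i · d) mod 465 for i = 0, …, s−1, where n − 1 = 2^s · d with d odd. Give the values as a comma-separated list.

274, 211, 346, 211

n − 1 = 464 = 2^4 · 29, so s = 4 and d = 29.
x_0 = 409^29 mod 465 = 274.
x_1 = 274^2 mod 465 = 211.
x_2 = 211^2 mod 465 = 346.
x_3 = 346^2 mod 465 = 211.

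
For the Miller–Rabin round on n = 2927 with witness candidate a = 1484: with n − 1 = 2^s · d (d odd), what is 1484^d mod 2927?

1

n − 1 = 2926 = 2^1 · 1463, so s = 1 and d = 1463.
Repeated squaring mod 2927: 1484^1 ≡ 1484, 1484^2 ≡ 1152, 1484^4 ≡ 1173, 1484^8 ≡ 239, 1484^16 ≡ 1508, 1484^32 ≡ 2712, 1484^64 ≡ 2320, 1484^128 ≡ 2574, 1484^256 ≡ 1675, 1484^512 ≡ 1559, 1484^1024 ≡ 1071.
1463 = 1024 + 256 + 128 + 32 + 16 + 4 + 2 + 1, so 1484^1463 ≡ 1071·1675·2574·2712·1508·1173·1152·1484 ≡ 1 (mod 2927).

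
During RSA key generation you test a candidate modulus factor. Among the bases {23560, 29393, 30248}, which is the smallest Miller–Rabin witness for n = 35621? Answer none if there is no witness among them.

23560

n − 1 = 35620 = 2^2 · 8905, so s = 2 and d = 8905.
Base 23560: x_0 = 23560^8905 mod 35621 = 12548. x_0 is neither 1 nor 35620, so continue squaring. x_1 = 12548^2 mod 35621 = 7484. Reached i = s−1 = 1 without hitting −1: 23560 is a Miller–Rabin witness and 35621 is composite.
Base 29393: x_0 = 29393^8905 mod 35621 = 9739. x_0 is neither 1 nor 35620, so continue squaring. x_1 = 9739^2 mod 35621 = 25019. Reached i = s−1 = 1 without hitting −1: 29393 is a Miller–Rabin witness and 35621 is composite.
Base 30248: x_0 = 30248^8905 mod 35621 = 27860. x_0 is neither 1 nor 35620, so continue squaring. x_1 = 27860^2 mod 35621 = 33631. Reached i = s−1 = 1 without hitting −1: 30248 is a Miller–Rabin witness and 35621 is composite.
The smallest witness among the given bases is 23560.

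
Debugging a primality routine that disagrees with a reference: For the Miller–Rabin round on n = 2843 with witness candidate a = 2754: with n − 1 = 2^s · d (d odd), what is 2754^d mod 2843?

n − 1 = 2842 = 2^1 · 1421, so s = 1 and d = 1421.
2754^1421 mod 2843 = 2842.

2842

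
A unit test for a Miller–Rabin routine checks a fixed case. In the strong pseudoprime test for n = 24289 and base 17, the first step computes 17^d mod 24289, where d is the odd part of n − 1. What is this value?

n − 1 = 24288 = 2^5 · 759, so s = 5 and d = 759.
17^759 mod 24289 = 20813.

20813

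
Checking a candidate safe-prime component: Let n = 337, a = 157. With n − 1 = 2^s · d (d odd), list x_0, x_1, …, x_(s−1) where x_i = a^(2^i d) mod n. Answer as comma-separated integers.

40, 252, 148, 336

n − 1 = 336 = 2^4 · 21, so s = 4 and d = 21.
x_0 = 157^21 mod 337 = 40.
x_1 = 40^2 mod 337 = 252.
x_2 = 252^2 mod 337 = 148.
x_3 = 148^2 mod 337 = 336.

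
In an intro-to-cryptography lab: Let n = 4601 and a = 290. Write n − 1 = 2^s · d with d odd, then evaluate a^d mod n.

n − 1 = 4600 = 2^3 · 575, so s = 3 and d = 575.
290^575 mod 4601 = 2655.

2655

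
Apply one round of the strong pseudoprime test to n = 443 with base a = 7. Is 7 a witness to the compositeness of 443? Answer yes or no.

n − 1 = 442 = 2^1 · 221, so s = 1 and d = 221.
Repeated squaring mod 443: 7^1 ≡ 7, 7^2 ≡ 49, 7^4 ≡ 186, 7^8 ≡ 42, 7^16 ≡ 435, 7^32 ≡ 64, 7^64 ≡ 109, 7^128 ≡ 363.
221 = 128 + 64 + 16 + 8 + 4 + 1, so 7^221 ≡ 363·109·435·42·186·7 ≡ 442 (mod 443).
x_0 = 7^221 mod 443 = 442.
x_0 = 442 ≡ −1, so 7 is not a witness.

no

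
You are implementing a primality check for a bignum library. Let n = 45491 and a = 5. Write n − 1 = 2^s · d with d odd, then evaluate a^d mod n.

n − 1 = 45490 = 2^1 · 22745, so s = 1 and d = 22745.
Repeated squaring mod 45491: 5^1 ≡ 5, 5^2 ≡ 25, 5^4 ≡ 625, 5^8 ≡ 26697, 5^16 ≡ 22312, 5^32 ≡ 17331, 5^64 ≡ 31979, 5^128 ≡ 18761, 5^256 ≡ 11254, 5^512 ≡ 5572, 5^1024 ≡ 22322, 5^2048 ≡ 8761, 5^4096 ≡ 11804, 5^8192 ≡ 40974, 5^16384 ≡ 23321.
22745 = 16384 + 4096 + 2048 + 128 + 64 + 16 + 8 + 1, so 5^22745 ≡ 23321·11804·8761·18761·31979·22312·26697·5 ≡ 1 (mod 45491).

1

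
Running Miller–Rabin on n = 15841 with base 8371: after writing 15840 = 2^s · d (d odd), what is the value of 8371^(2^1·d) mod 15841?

n − 1 = 15840 = 2^5 · 495, so s = 5 and d = 495.
x_0 = 8371^495 mod 15841 = 776.
x_1 = 776^2 mod 15841 = 218.

218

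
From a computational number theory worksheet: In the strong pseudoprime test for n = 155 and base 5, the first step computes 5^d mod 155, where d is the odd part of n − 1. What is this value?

25

n − 1 = 154 = 2^1 · 77, so s = 1 and d = 77.
Repeated squaring mod 155: 5^1 ≡ 5, 5^2 ≡ 25, 5^4 ≡ 5, 5^8 ≡ 25, 5^16 ≡ 5, 5^32 ≡ 25, 5^64 ≡ 5.
77 = 64 + 8 + 4 + 1, so 5^77 ≡ 5·25·5·5 ≡ 25 (mod 155).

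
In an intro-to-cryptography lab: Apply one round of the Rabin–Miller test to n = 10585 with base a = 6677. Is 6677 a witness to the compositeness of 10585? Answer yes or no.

n − 1 = 10584 = 2^3 · 1323, so s = 3 and d = 1323.
x_0 = 6677^1323 mod 10585 = 9658.
x_0 is neither 1 nor 10584, so continue squaring.
x_1 = 9658^2 mod 10585 = 1944.
x_2 = 1944^2 mod 10585 = 291.
Reached i = s−1 = 2 without hitting −1: 6677 is a Miller–Rabin witness and 10585 is composite.

yes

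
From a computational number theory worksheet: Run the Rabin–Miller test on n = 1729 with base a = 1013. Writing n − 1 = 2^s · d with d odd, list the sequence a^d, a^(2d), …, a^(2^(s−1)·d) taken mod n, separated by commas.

818, 1, 1, 1, 1, 1

n − 1 = 1728 = 2^6 · 27, so s = 6 and d = 27.
x_0 = 1013^27 mod 1729 = 818.
x_1 = 818^2 mod 1729 = 1.
x_2 = 1^2 mod 1729 = 1.
x_3 = 1^2 mod 1729 = 1.
x_4 = 1^2 mod 1729 = 1.
x_5 = 1^2 mod 1729 = 1.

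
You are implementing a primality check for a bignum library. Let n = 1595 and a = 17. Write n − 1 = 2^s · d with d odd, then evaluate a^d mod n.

n − 1 = 1594 = 2^1 · 797, so s = 1 and d = 797.
Repeated squaring mod 1595: 17^1 ≡ 17, 17^2 ≡ 289, 17^4 ≡ 581, 17^8 ≡ 1016, 17^16 ≡ 291, 17^32 ≡ 146, 17^64 ≡ 581, 17^128 ≡ 1016, 17^256 ≡ 291, 17^512 ≡ 146.
797 = 512 + 256 + 16 + 8 + 4 + 1, so 17^797 ≡ 146·291·291·1016·581·17 ≡ 162 (mod 1595).

162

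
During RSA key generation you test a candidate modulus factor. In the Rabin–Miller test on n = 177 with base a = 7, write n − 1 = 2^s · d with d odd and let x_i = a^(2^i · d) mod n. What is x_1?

163

n − 1 = 176 = 2^4 · 11, so s = 4 and d = 11.
x_0 = 7^11 mod 177 = 94.
x_1 = 94^2 mod 177 = 163.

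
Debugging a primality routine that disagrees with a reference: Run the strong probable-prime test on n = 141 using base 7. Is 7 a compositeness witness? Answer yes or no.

yes

n − 1 = 140 = 2^2 · 35, so s = 2 and d = 35.
x_0 = 7^35 mod 141 = 64.
x_0 is neither 1 nor 140, so continue squaring.
x_1 = 64^2 mod 141 = 7.
Reached i = s−1 = 1 without hitting −1: 7 is a Miller–Rabin witness and 141 is composite.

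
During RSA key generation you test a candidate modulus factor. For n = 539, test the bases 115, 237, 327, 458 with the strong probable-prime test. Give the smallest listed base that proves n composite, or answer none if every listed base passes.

n − 1 = 538 = 2^1 · 269, so s = 1 and d = 269.
Base 115: x_0 = 115^269 mod 539 = 537. x_0 ∉ {1, 538} and s = 1, so 115 is a Miller–Rabin witness and 539 is composite.
Base 237: x_0 = 237^269 mod 539 = 321. x_0 ∉ {1, 538} and s = 1, so 237 is a Miller–Rabin witness and 539 is composite.
Base 327: x_0 = 327^269 mod 539 = 458. x_0 ∉ {1, 538} and s = 1, so 327 is a Miller–Rabin witness and 539 is composite.
Base 458: x_0 = 458^269 mod 539 = 96. x_0 ∉ {1, 538} and s = 1, so 458 is a Miller–Rabin witness and 539 is composite.
The smallest witness among the given bases is 115.

115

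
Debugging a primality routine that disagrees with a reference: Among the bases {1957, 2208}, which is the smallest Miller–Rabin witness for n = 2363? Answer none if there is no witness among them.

1957

n − 1 = 2362 = 2^1 · 1181, so s = 1 and d = 1181.
Base 1957: x_0 = 1957^1181 mod 2363 = 865. x_0 ∉ {1, 2362} and s = 1, so 1957 is a Miller–Rabin witness and 2363 is composite.
Base 2208: x_0 = 2208^1181 mod 2363 = 376. x_0 ∉ {1, 2362} and s = 1, so 2208 is a Miller–Rabin witness and 2363 is composite.
The smallest witness among the given bases is 1957.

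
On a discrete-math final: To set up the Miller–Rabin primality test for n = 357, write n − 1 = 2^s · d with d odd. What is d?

Halving: 356 → 178 → 89; 89 is odd.
So 356 = 2^2 · 89.

89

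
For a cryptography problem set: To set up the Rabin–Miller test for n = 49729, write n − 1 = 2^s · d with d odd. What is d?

Halving: 49728 → 24864 → 12432 → 6216 → 3108 → 1554 → 777; 777 is odd.
So 49728 = 2^6 · 777.

777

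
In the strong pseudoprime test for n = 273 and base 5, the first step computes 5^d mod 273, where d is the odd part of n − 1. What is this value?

122

n − 1 = 272 = 2^4 · 17, so s = 4 and d = 17.
5^17 mod 273 = 122.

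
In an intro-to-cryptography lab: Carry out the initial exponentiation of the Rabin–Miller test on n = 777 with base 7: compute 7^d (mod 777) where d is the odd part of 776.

700

n − 1 = 776 = 2^3 · 97, so s = 3 and d = 97.
7^97 mod 777 = 700.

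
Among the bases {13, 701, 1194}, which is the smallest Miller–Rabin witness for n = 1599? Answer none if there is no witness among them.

13

n − 1 = 1598 = 2^1 · 799, so s = 1 and d = 799.
Base 13: x_0 = 13^799 mod 1599 = 1495. x_0 ∉ {1, 1598} and s = 1, so 13 is a Miller–Rabin witness and 1599 is composite.
Base 701: x_0 = 701^799 mod 1599 = 974. x_0 ∉ {1, 1598} and s = 1, so 701 is a Miller–Rabin witness and 1599 is composite.
Base 1194: x_0 = 1194^799 mod 1599 = 1263. x_0 ∉ {1, 1598} and s = 1, so 1194 is a Miller–Rabin witness and 1599 is composite.
The smallest witness among the given bases is 13.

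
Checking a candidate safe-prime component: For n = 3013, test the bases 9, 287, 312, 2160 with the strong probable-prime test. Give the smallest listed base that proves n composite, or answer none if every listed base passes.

9

n − 1 = 3012 = 2^2 · 753, so s = 2 and d = 753.
Base 9: x_0 = 9^753 mod 3013 = 2262. x_0 is neither 1 nor 3012, so continue squaring. x_1 = 2262^2 mod 3013 = 570. Reached i = s−1 = 1 without hitting −1: 9 is a Miller–Rabin witness and 3013 is composite.
Base 287: x_0 = 287^753 mod 3013 = 626. x_0 is neither 1 nor 3012, so continue squaring. x_1 = 626^2 mod 3013 = 186. Reached i = s−1 = 1 without hitting −1: 287 is a Miller–Rabin witness and 3013 is composite.
Base 312: x_0 = 312^753 mod 3013 = 740. x_0 is neither 1 nor 3012, so continue squaring. x_1 = 740^2 mod 3013 = 2247. Reached i = s−1 = 1 without hitting −1: 312 is a Miller–Rabin witness and 3013 is composite.
Base 2160: x_0 = 2160^753 mod 3013 = 290. x_0 is neither 1 nor 3012, so continue squaring. x_1 = 290^2 mod 3013 = 2749. Reached i = s−1 = 1 without hitting −1: 2160 is a Miller–Rabin witness and 3013 is composite.
The smallest witness among the given bases is 9.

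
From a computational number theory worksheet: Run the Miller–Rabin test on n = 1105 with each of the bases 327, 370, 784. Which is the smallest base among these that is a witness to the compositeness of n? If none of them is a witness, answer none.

370

n − 1 = 1104 = 2^4 · 69, so s = 4 and d = 69.
Base 327: x_0 = 327^69 mod 1105 = 837. x_0 is neither 1 nor 1104, so continue squaring. x_1 = 837^2 mod 1105 = 1104. x_1 ≡ −1, so 327 is not a witness.
Base 370: x_0 = 370^69 mod 1105 = 200. x_0 is neither 1 nor 1104, so continue squaring. x_1 = 200^2 mod 1105 = 220. x_2 = 220^2 mod 1105 = 885. x_3 = 885^2 mod 1105 = 885. Reached i = s−1 = 3 without hitting −1: 370 is a Miller–Rabin witness and 1105 is composite.
Base 784: x_0 = 784^69 mod 1105 = 389. x_0 is neither 1 nor 1104, so continue squaring. x_1 = 389^2 mod 1105 = 1041. x_2 = 1041^2 mod 1105 = 781. x_3 = 781^2 mod 1105 = 1. x_3 = 1 but x_2 ≠ ±1, a nontrivial square root of 1 — 784 is a witness and 1105 is composite.
The smallest witness among the given bases is 370.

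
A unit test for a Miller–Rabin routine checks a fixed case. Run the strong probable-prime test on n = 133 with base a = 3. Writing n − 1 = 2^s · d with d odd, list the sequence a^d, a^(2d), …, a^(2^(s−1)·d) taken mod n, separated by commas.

n − 1 = 132 = 2^2 · 33, so s = 2 and d = 33.
x_0 = 3^33 mod 133 = 69.
x_1 = 69^2 mod 133 = 106.

69, 106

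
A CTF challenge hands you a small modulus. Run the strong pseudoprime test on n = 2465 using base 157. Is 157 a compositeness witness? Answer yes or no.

no

n − 1 = 2464 = 2^5 · 77, so s = 5 and d = 77.
x_0 = 157^77 mod 2465 = 157.
x_0 is neither 1 nor 2464, so continue squaring.
x_1 = 157^2 mod 2465 = 2464.
x_1 ≡ −1, so 157 is not a witness.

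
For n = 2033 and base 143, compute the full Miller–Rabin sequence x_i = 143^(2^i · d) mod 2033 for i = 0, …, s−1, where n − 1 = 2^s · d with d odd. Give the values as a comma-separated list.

n − 1 = 2032 = 2^4 · 127, so s = 4 and d = 127.
x_0 = 143^127 mod 2033 = 1511.
x_1 = 1511^2 mod 2033 = 62.
x_2 = 62^2 mod 2033 = 1811.
x_3 = 1811^2 mod 2033 = 492.

1511, 62, 1811, 492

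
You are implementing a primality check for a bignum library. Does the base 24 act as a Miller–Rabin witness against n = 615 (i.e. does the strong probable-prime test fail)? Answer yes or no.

yes

n − 1 = 614 = 2^1 · 307, so s = 1 and d = 307.
x_0 = 24^307 mod 615 = 54.
x_0 ∉ {1, 614} and s = 1, so 24 is a Miller–Rabin witness and 615 is composite.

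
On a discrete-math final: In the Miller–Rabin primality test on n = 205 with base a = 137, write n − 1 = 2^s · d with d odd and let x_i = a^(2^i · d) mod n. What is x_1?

n − 1 = 204 = 2^2 · 51, so s = 2 and d = 51.
x_0 = 137^51 mod 205 = 38.
x_1 = 38^2 mod 205 = 9.

9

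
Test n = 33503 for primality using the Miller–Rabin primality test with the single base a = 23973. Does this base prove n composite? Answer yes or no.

n − 1 = 33502 = 2^1 · 16751, so s = 1 and d = 16751.
x_0 = 23973^16751 mod 33503 = 1.
x_0 = 1, so 23973 is not a witness.

no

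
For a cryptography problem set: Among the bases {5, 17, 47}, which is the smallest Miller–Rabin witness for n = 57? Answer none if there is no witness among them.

5

n − 1 = 56 = 2^3 · 7, so s = 3 and d = 7.
Base 5: x_0 = 5^7 mod 57 = 35. x_0 is neither 1 nor 56, so continue squaring. x_1 = 35^2 mod 57 = 28. x_2 = 28^2 mod 57 = 43. Reached i = s−1 = 2 without hitting −1: 5 is a Miller–Rabin witness and 57 is composite.
Base 17: x_0 = 17^7 mod 57 = 5. x_0 is neither 1 nor 56, so continue squaring. x_1 = 5^2 mod 57 = 25. x_2 = 25^2 mod 57 = 55. Reached i = s−1 = 2 without hitting −1: 17 is a Miller–Rabin witness and 57 is composite.
Base 47: x_0 = 47^7 mod 57 = 23. x_0 is neither 1 nor 56, so continue squaring. x_1 = 23^2 mod 57 = 16. x_2 = 16^2 mod 57 = 28. Reached i = s−1 = 2 without hitting −1: 47 is a Miller–Rabin witness and 57 is composite.
The smallest witness among the given bases is 5.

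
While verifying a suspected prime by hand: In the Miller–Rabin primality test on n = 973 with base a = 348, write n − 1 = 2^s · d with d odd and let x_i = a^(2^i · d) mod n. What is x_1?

330

n − 1 = 972 = 2^2 · 243, so s = 2 and d = 243.
x_0 = 348^243 mod 973 = 916.
x_1 = 916^2 mod 973 = 330.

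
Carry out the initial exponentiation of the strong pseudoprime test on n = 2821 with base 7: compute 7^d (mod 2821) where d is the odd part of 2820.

931

n − 1 = 2820 = 2^2 · 705, so s = 2 and d = 705.
By repeated squaring, 7^705 ≡ 931 (mod 2821).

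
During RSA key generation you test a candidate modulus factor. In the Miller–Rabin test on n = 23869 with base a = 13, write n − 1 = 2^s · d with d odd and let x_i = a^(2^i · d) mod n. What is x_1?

n − 1 = 23868 = 2^2 · 5967, so s = 2 and d = 5967.
By repeated squaring, 13^5967 ≡ 23868 (mod 23869).
x_0 = 23868.
x_1 = 23868^2 mod 23869 = 1.

1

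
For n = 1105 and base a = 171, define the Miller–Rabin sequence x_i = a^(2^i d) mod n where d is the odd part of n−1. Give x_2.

1

n − 1 = 1104 = 2^4 · 69, so s = 4 and d = 69.
By repeated squaring, 171^69 ≡ 681 (mod 1105).
x_0 = 681.
x_1 = 681^2 mod 1105 = 766.
x_2 = 766^2 mod 1105 = 1.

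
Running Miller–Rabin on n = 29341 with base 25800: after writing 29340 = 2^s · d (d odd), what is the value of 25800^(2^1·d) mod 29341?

6772

n − 1 = 29340 = 2^2 · 7335, so s = 2 and d = 7335.
Repeated squaring mod 29341: 25800^1 ≡ 25800, 25800^2 ≡ 10074, 25800^4 ≡ 24298, 25800^8 ≡ 22543, 25800^16 ≡ 729, 25800^32 ≡ 3303, 25800^64 ≡ 24298, 25800^128 ≡ 22543, 25800^256 ≡ 729, 25800^512 ≡ 3303, 25800^1024 ≡ 24298, 25800^2048 ≡ 22543, 25800^4096 ≡ 729.
7335 = 4096 + 2048 + 1024 + 128 + 32 + 4 + 2 + 1, so 25800^7335 ≡ 729·22543·24298·22543·3303·24298·10074·25800 ≡ 4698 (mod 29341).
x_0 = 4698.
x_1 = 4698^2 mod 29341 = 6772.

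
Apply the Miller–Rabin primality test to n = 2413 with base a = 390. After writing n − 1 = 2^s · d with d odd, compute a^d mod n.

n − 1 = 2412 = 2^2 · 603, so s = 2 and d = 603.
Repeated squaring mod 2413: 390^1 ≡ 390, 390^2 ≡ 81, 390^4 ≡ 1735, 390^8 ≡ 1214, 390^16 ≡ 1866, 390^32 ≡ 2410, 390^64 ≡ 9, 390^128 ≡ 81, 390^256 ≡ 1735, 390^512 ≡ 1214.
603 = 512 + 64 + 16 + 8 + 2 + 1, so 390^603 ≡ 1214·9·1866·1214·81·390 ≡ 1272 (mod 2413).

1272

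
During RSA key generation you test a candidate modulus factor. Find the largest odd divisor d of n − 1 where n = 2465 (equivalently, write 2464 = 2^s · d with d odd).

Halving: 2464 → 1232 → 616 → 308 → 154 → 77; 77 is odd.
So 2464 = 2^5 · 77.

77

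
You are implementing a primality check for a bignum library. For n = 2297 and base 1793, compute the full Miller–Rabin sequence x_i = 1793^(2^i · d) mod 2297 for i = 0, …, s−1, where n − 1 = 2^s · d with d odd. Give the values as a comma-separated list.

n − 1 = 2296 = 2^3 · 287, so s = 3 and d = 287.
x_0 = 1793^287 mod 2297 = 365.
x_1 = 365^2 mod 2297 = 2296.
x_2 = 2296^2 mod 2297 = 1.

365, 2296, 1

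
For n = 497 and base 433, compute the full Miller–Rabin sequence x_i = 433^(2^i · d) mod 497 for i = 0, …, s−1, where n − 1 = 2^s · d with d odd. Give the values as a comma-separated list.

n − 1 = 496 = 2^4 · 31, so s = 4 and d = 31.
x_0 = 433^31 mod 497 = 153.
x_1 = 153^2 mod 497 = 50.
x_2 = 50^2 mod 497 = 15.
x_3 = 15^2 mod 497 = 225.

153, 50, 15, 225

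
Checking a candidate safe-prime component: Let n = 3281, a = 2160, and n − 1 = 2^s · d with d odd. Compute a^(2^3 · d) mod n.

1174

n − 1 = 3280 = 2^4 · 205, so s = 4 and d = 205.
x_0 = 2160^205 mod 3281 = 613.
x_1 = 613^2 mod 3281 = 1735.
x_2 = 1735^2 mod 3281 = 1548.
x_3 = 1548^2 mod 3281 = 1174.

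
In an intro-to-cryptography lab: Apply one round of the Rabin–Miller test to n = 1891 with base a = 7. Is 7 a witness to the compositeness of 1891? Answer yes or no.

yes

n − 1 = 1890 = 2^1 · 945, so s = 1 and d = 945.
x_0 = 7^945 mod 1891 = 1148.
x_0 ∉ {1, 1890} and s = 1, so 7 is a Miller–Rabin witness and 1891 is composite.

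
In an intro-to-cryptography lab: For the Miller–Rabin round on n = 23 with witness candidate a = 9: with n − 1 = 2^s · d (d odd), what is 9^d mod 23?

1

n − 1 = 22 = 2^1 · 11, so s = 1 and d = 11.
9^11 mod 23 = 1.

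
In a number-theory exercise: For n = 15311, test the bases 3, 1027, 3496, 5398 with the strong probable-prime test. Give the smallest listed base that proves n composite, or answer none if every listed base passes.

3

n − 1 = 15310 = 2^1 · 7655, so s = 1 and d = 7655.
Base 3: x_0 = 3^7655 mod 15311 = 853. x_0 ∉ {1, 15310} and s = 1, so 3 is a Miller–Rabin witness and 15311 is composite.
Base 1027: x_0 = 1027^7655 mod 15311 = 11550. x_0 ∉ {1, 15310} and s = 1, so 1027 is a Miller–Rabin witness and 15311 is composite.
Base 3496: x_0 = 3496^7655 mod 15311 = 3037. x_0 ∉ {1, 15310} and s = 1, so 3496 is a Miller–Rabin witness and 15311 is composite.
Base 5398: x_0 = 5398^7655 mod 15311 = 3925. x_0 ∉ {1, 15310} and s = 1, so 5398 is a Miller–Rabin witness and 15311 is composite.
The smallest witness among the given bases is 3.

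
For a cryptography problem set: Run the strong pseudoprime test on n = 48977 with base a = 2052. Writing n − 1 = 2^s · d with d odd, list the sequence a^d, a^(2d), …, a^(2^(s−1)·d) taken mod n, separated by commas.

11376, 16142, 6524, 1563

n − 1 = 48976 = 2^4 · 3061, so s = 4 and d = 3061.
x_0 = 2052^3061 mod 48977 = 11376.
x_1 = 11376^2 mod 48977 = 16142.
x_2 = 16142^2 mod 48977 = 6524.
x_3 = 6524^2 mod 48977 = 1563.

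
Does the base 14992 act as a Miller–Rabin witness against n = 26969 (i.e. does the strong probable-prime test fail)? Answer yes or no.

yes

n − 1 = 26968 = 2^3 · 3371, so s = 3 and d = 3371.
By repeated squaring, 14992^3371 ≡ 26276 (mod 26969).
x_0 = 14992^3371 mod 26969 = 26276.
x_0 is neither 1 nor 26968, so continue squaring.
x_1 = 26276^2 mod 26969 = 21776.
x_2 = 21776^2 mod 26969 = 25218.
Reached i = s−1 = 2 without hitting −1: 14992 is a Miller–Rabin witness and 26969 is composite.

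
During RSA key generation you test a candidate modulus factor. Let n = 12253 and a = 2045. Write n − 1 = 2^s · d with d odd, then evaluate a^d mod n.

2282

n − 1 = 12252 = 2^2 · 3063, so s = 2 and d = 3063.
Repeated squaring mod 12253: 2045^1 ≡ 2045, 2045^2 ≡ 3752, 2045^4 ≡ 11060, 2045^8 ≡ 1901, 2045^16 ≡ 11419, 2045^32 ≡ 9388, 2045^64 ≡ 10968, 2045^128 ≡ 9323, 2045^256 ≡ 7800, 2045^512 ≡ 3855, 2045^1024 ≡ 10389, 2045^2048 ≡ 6897.
3063 = 2048 + 512 + 256 + 128 + 64 + 32 + 16 + 4 + 2 + 1, so 2045^3063 ≡ 6897·3855·7800·9323·10968·9388·11419·11060·3752·2045 ≡ 2282 (mod 12253).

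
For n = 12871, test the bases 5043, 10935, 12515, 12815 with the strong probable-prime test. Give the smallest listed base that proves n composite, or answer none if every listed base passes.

10935

n − 1 = 12870 = 2^1 · 6435, so s = 1 and d = 6435.
Base 5043: x_0 = 5043^6435 mod 12871 = 12870. x_0 = 12870 ≡ −1, so 5043 is not a witness.
Base 10935: x_0 = 10935^6435 mod 12871 = 2685. x_0 ∉ {1, 12870} and s = 1, so 10935 is a Miller–Rabin witness and 12871 is composite.
Base 12515: x_0 = 12515^6435 mod 12871 = 355. x_0 ∉ {1, 12870} and s = 1, so 12515 is a Miller–Rabin witness and 12871 is composite.
Base 12815: x_0 = 12815^6435 mod 12871 = 12748. x_0 ∉ {1, 12870} and s = 1, so 12815 is a Miller–Rabin witness and 12871 is composite.
The smallest witness among the given bases is 10935.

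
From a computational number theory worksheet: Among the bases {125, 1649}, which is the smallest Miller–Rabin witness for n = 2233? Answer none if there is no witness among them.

125

n − 1 = 2232 = 2^3 · 279, so s = 3 and d = 279.
Base 125: x_0 = 125^279 mod 2233 = 1840. x_0 is neither 1 nor 2232, so continue squaring. x_1 = 1840^2 mod 2233 = 372. x_2 = 372^2 mod 2233 = 2171. Reached i = s−1 = 2 without hitting −1: 125 is a Miller–Rabin witness and 2233 is composite.
Base 1649: x_0 = 1649^279 mod 2233 = 1660. x_0 is neither 1 nor 2232, so continue squaring. x_1 = 1660^2 mod 2233 = 78. x_2 = 78^2 mod 2233 = 1618. Reached i = s−1 = 2 without hitting −1: 1649 is a Miller–Rabin witness and 2233 is composite.
The smallest witness among the given bases is 125.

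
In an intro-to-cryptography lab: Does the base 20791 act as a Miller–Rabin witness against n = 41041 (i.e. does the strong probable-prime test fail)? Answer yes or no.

yes

n − 1 = 41040 = 2^4 · 2565, so s = 4 and d = 2565.
x_0 = 20791^2565 mod 41041 = 27182.
x_0 is neither 1 nor 41040, so continue squaring.
x_1 = 27182^2 mod 41041 = 1.
x_1 = 1 but x_0 ≠ ±1, a nontrivial square root of 1 — 20791 is a witness and 41041 is composite.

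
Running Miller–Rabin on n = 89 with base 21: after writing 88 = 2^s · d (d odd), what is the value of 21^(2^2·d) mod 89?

1

n − 1 = 88 = 2^3 · 11, so s = 3 and d = 11.
x_0 = 21^11 mod 89 = 34.
x_1 = 34^2 mod 89 = 88.
x_2 = 88^2 mod 89 = 1.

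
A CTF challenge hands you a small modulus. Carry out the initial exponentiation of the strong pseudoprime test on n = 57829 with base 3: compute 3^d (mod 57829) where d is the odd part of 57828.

57828

n − 1 = 57828 = 2^2 · 14457, so s = 2 and d = 14457.
3^14457 mod 57829 = 57828.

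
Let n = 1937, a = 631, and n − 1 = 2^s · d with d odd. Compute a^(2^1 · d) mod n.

127

n − 1 = 1936 = 2^4 · 121, so s = 4 and d = 121.
x_0 = 631^121 mod 1937 = 202.
x_1 = 202^2 mod 1937 = 127.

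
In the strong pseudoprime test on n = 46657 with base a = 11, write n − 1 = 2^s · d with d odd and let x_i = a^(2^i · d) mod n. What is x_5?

n − 1 = 46656 = 2^6 · 729, so s = 6 and d = 729.
Repeated squaring mod 46657: 11^1 ≡ 11, 11^2 ≡ 121, 11^4 ≡ 14641, 11^8 ≡ 16623, 11^16 ≡ 21375, 11^32 ≡ 25281, 11^64 ≡ 21375, 11^128 ≡ 25281, 11^256 ≡ 21375, 11^512 ≡ 25281.
729 = 512 + 128 + 64 + 16 + 8 + 1, so 11^729 ≡ 25281·25281·21375·21375·16623·11 ≡ 42882 (mod 46657).
x_0 = 42882.
x_1 = 42882^2 mod 46657 = 20240.
x_2 = 20240^2 mod 46657 = 9140.
x_3 = 9140^2 mod 46657 = 23570.
x_4 = 23570^2 mod 46657 = 1.
x_5 = 1^2 mod 46657 = 1.

1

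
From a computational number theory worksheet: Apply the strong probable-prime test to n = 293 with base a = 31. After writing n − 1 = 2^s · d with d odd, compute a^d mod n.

292

n − 1 = 292 = 2^2 · 73, so s = 2 and d = 73.
31^73 mod 293 = 292.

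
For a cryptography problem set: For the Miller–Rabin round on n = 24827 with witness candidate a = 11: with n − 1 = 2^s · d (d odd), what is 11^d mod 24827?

n − 1 = 24826 = 2^1 · 12413, so s = 1 and d = 12413.
Repeated squaring mod 24827: 11^1 ≡ 11, 11^2 ≡ 121, 11^4 ≡ 14641, 11^8 ≡ 2563, 11^16 ≡ 14641, 11^32 ≡ 2563, 11^64 ≡ 14641, 11^128 ≡ 2563, 11^256 ≡ 14641, 11^512 ≡ 2563, 11^1024 ≡ 14641, 11^2048 ≡ 2563, 11^4096 ≡ 14641, 11^8192 ≡ 2563.
12413 = 8192 + 4096 + 64 + 32 + 16 + 8 + 4 + 1, so 11^12413 ≡ 2563·14641·14641·2563·14641·2563·14641·11 ≡ 12089 (mod 24827).

12089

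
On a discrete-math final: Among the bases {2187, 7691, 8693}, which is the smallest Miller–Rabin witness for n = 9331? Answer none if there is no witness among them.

none

n − 1 = 9330 = 2^1 · 4665, so s = 1 and d = 4665.
Base 2187: x_0 = 2187^4665 mod 9331 = 9330. x_0 = 9330 ≡ −1, so 2187 is not a witness.
Base 7691: x_0 = 7691^4665 mod 9331 = 9330. x_0 = 9330 ≡ −1, so 7691 is not a witness.
Base 8693: x_0 = 8693^4665 mod 9331 = 9330. x_0 = 9330 ≡ −1, so 8693 is not a witness.
No listed base is a witness for 9331.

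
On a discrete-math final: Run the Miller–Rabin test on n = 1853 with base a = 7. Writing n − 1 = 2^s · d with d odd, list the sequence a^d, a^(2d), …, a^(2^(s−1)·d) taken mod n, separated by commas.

1093, 1317

n − 1 = 1852 = 2^2 · 463, so s = 2 and d = 463.
x_0 = 7^463 mod 1853 = 1093.
x_1 = 1093^2 mod 1853 = 1317.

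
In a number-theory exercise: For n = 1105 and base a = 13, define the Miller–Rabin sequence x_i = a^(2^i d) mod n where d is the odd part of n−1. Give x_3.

936

n − 1 = 1104 = 2^4 · 69, so s = 4 and d = 69.
Repeated squaring mod 1105: 13^1 ≡ 13, 13^2 ≡ 169, 13^4 ≡ 936, 13^8 ≡ 936, 13^16 ≡ 936, 13^32 ≡ 936, 13^64 ≡ 936.
69 = 64 + 4 + 1, so 13^69 ≡ 936·936·13 ≡ 13 (mod 1105).
x_0 = 13.
x_1 = 13^2 mod 1105 = 169.
x_2 = 169^2 mod 1105 = 936.
x_3 = 936^2 mod 1105 = 936.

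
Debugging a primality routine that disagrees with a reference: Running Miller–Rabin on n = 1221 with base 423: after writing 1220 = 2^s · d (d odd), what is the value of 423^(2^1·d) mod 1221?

n − 1 = 1220 = 2^2 · 305, so s = 2 and d = 305.
x_0 = 423^305 mod 1221 = 969.
x_1 = 969^2 mod 1221 = 12.

12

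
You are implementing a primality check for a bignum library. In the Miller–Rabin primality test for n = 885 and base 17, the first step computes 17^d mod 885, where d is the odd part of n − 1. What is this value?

n − 1 = 884 = 2^2 · 221, so s = 2 and d = 221.
Repeated squaring mod 885: 17^1 ≡ 17, 17^2 ≡ 289, 17^4 ≡ 331, 17^8 ≡ 706, 17^16 ≡ 181, 17^32 ≡ 16, 17^64 ≡ 256, 17^128 ≡ 46.
221 = 128 + 64 + 16 + 8 + 4 + 1, so 17^221 ≡ 46·256·181·706·331·17 ≡ 212 (mod 885).

212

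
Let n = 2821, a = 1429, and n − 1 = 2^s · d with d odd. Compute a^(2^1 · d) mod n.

n − 1 = 2820 = 2^2 · 705, so s = 2 and d = 705.
x_0 = 1429^705 mod 2821 = 1611.
x_1 = 1611^2 mod 2821 = 1.

1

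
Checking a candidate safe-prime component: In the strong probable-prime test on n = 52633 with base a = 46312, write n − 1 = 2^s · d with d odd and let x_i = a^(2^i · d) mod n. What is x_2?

n − 1 = 52632 = 2^3 · 6579, so s = 3 and d = 6579.
Repeated squaring mod 52633: 46312^1 ≡ 46312, 46312^2 ≡ 6594, 46312^4 ≡ 5978, 46312^8 ≡ 51310, 46312^16 ≡ 13440, 46312^32 ≡ 49777, 46312^64 ≡ 51254, 46312^128 ≡ 6853, 46312^256 ≡ 14973, 46312^512 ≡ 26782, 46312^1024 ≡ 45633, 46312^2048 ≡ 51310, 46312^4096 ≡ 13440.
6579 = 4096 + 2048 + 256 + 128 + 32 + 16 + 2 + 1, so 46312^6579 ≡ 13440·51310·14973·6853·49777·13440·6594·46312 ≡ 8239 (mod 52633).
x_0 = 8239.
x_1 = 8239^2 mod 52633 = 37184.
x_2 = 37184^2 mod 52633 = 33579.

33579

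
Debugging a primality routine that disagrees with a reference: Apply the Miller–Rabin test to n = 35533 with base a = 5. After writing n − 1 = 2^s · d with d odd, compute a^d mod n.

n − 1 = 35532 = 2^2 · 8883, so s = 2 and d = 8883.
5^8883 mod 35533 = 18370.

18370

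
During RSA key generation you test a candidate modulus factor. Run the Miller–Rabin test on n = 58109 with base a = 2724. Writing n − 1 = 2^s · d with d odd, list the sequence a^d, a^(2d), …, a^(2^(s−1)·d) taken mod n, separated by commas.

1, 1

n − 1 = 58108 = 2^2 · 14527, so s = 2 and d = 14527.
x_0 = 2724^14527 mod 58109 = 1.
x_1 = 1^2 mod 58109 = 1.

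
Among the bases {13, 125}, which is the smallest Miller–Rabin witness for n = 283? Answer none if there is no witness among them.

n − 1 = 282 = 2^1 · 141, so s = 1 and d = 141.
Base 13: x_0 = 13^141 mod 283 = 1. x_0 = 1, so 13 is not a witness.
Base 125: x_0 = 125^141 mod 283 = 282. x_0 = 282 ≡ −1, so 125 is not a witness.
No listed base is a witness for 283.

none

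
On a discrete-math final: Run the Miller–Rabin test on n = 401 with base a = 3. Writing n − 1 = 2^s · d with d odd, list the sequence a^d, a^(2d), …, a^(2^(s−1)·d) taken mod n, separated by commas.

268, 45, 20, 400

n − 1 = 400 = 2^4 · 25, so s = 4 and d = 25.
x_0 = 3^25 mod 401 = 268.
x_1 = 268^2 mod 401 = 45.
x_2 = 45^2 mod 401 = 20.
x_3 = 20^2 mod 401 = 400.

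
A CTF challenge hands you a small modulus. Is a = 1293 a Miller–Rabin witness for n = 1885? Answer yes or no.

n − 1 = 1884 = 2^2 · 471, so s = 2 and d = 471.
x_0 = 1293^471 mod 1885 = 1607.
x_0 is neither 1 nor 1884, so continue squaring.
x_1 = 1607^2 mod 1885 = 1884.
x_1 ≡ −1, so 1293 is not a witness.

no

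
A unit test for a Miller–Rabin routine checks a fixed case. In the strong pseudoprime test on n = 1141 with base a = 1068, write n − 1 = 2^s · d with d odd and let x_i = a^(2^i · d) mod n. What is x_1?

64

n − 1 = 1140 = 2^2 · 285, so s = 2 and d = 285.
By repeated squaring, 1068^285 ≡ 155 (mod 1141).
x_0 = 155.
x_1 = 155^2 mod 1141 = 64.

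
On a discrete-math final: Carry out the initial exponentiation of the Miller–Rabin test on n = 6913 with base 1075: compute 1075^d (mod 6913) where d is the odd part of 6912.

n − 1 = 6912 = 2^8 · 27, so s = 8 and d = 27.
1075^27 mod 6913 = 5576.

5576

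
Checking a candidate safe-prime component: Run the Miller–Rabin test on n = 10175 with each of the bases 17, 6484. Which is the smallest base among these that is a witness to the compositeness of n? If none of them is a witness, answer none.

17

n − 1 = 10174 = 2^1 · 5087, so s = 1 and d = 5087.
Base 17: x_0 = 17^5087 mod 10175 = 3473. x_0 ∉ {1, 10174} and s = 1, so 17 is a Miller–Rabin witness and 10175 is composite.
Base 6484: x_0 = 6484^5087 mod 10175 = 2819. x_0 ∉ {1, 10174} and s = 1, so 6484 is a Miller–Rabin witness and 10175 is composite.
The smallest witness among the given bases is 17.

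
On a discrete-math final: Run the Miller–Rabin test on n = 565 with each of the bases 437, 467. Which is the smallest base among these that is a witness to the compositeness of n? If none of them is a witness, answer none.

n − 1 = 564 = 2^2 · 141, so s = 2 and d = 141.
Base 437: x_0 = 437^141 mod 565 = 437. x_0 is neither 1 nor 564, so continue squaring. x_1 = 437^2 mod 565 = 564. x_1 ≡ −1, so 437 is not a witness.
Base 467: x_0 = 467^141 mod 565 = 467. x_0 is neither 1 nor 564, so continue squaring. x_1 = 467^2 mod 565 = 564. x_1 ≡ −1, so 467 is not a witness.
No listed base is a witness for 565.

none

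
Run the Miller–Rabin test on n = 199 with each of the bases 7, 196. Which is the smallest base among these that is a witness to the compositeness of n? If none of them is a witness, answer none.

n − 1 = 198 = 2^1 · 99, so s = 1 and d = 99.
Base 7: x_0 = 7^99 mod 199 = 1. x_0 = 1, so 7 is not a witness.
Base 196: x_0 = 196^99 mod 199 = 1. x_0 = 1, so 196 is not a witness.
No listed base is a witness for 199.

none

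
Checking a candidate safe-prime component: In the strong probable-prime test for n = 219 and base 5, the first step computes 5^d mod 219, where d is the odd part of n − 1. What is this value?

n − 1 = 218 = 2^1 · 109, so s = 1 and d = 109.
5^109 mod 219 = 68.

68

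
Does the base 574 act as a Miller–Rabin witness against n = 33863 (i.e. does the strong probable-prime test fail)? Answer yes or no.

no

n − 1 = 33862 = 2^1 · 16931, so s = 1 and d = 16931.
Repeated squaring mod 33863: 574^1 ≡ 574, 574^2 ≡ 24709, 574^4 ≡ 18654, 574^8 ≡ 29391, 574^16 ≡ 19614, 574^32 ≡ 25316, 574^64 ≡ 8718, 574^128 ≡ 14952, 574^256 ≡ 32641, 574^512 ≡ 3312, 574^1024 ≡ 31595, 574^2048 ≡ 30511, 574^4096 ≡ 27251, 574^8192 ≡ 1411, 574^16384 ≡ 26867.
16931 = 16384 + 512 + 32 + 2 + 1, so 574^16931 ≡ 26867·3312·25316·24709·574 ≡ 1 (mod 33863).
x_0 = 574^16931 mod 33863 = 1.
x_0 = 1, so 574 is not a witness.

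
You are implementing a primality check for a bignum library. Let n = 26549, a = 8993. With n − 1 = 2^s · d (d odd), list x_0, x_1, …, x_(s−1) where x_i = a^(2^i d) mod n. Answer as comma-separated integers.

n − 1 = 26548 = 2^2 · 6637, so s = 2 and d = 6637.
x_0 = 8993^6637 mod 26549 = 19140.
x_1 = 19140^2 mod 26549 = 16498.

19140, 16498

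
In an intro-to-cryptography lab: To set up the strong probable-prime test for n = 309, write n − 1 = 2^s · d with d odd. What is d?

77

Halving: 308 → 154 → 77; 77 is odd.
So 308 = 2^2 · 77.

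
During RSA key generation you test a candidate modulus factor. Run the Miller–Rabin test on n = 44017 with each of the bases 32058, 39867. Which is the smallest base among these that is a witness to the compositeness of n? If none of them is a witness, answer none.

n − 1 = 44016 = 2^4 · 2751, so s = 4 and d = 2751.
Base 32058: x_0 = 32058^2751 mod 44017 = 13900. x_0 is neither 1 nor 44016, so continue squaring. x_1 = 13900^2 mod 44017 = 19387. x_2 = 19387^2 mod 44017 = 38623. x_3 = 38623^2 mod 44017 = 44016. x_3 ≡ −1, so 32058 is not a witness.
Base 39867: x_0 = 39867^2751 mod 44017 = 19387. x_0 is neither 1 nor 44016, so continue squaring. x_1 = 19387^2 mod 44017 = 38623. x_2 = 38623^2 mod 44017 = 44016. x_2 ≡ −1, so 39867 is not a witness.
No listed base is a witness for 44017.

none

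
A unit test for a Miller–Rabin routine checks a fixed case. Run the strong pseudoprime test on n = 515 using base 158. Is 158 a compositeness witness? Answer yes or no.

n − 1 = 514 = 2^1 · 257, so s = 1 and d = 257.
x_0 = 158^257 mod 515 = 38.
x_0 ∉ {1, 514} and s = 1, so 158 is a Miller–Rabin witness and 515 is composite.

yes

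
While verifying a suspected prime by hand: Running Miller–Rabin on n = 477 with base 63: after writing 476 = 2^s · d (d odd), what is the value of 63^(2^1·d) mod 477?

36

n − 1 = 476 = 2^2 · 119, so s = 2 and d = 119.
Repeated squaring mod 477: 63^1 ≡ 63, 63^2 ≡ 153, 63^4 ≡ 36, 63^8 ≡ 342, 63^16 ≡ 99, 63^32 ≡ 261, 63^64 ≡ 387.
119 = 64 + 32 + 16 + 4 + 2 + 1, so 63^119 ≡ 387·261·99·36·153·63 ≡ 153 (mod 477).
x_0 = 153.
x_1 = 153^2 mod 477 = 36.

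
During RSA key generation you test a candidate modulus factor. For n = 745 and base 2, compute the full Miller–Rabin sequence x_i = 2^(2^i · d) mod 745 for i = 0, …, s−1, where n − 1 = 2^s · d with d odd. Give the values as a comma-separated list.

192, 359, 741

n − 1 = 744 = 2^3 · 93, so s = 3 and d = 93.
x_0 = 2^93 mod 745 = 192.
x_1 = 192^2 mod 745 = 359.
x_2 = 359^2 mod 745 = 741.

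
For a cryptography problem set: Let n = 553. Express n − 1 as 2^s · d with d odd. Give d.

Halving: 552 → 276 → 138 → 69; 69 is odd.
So 552 = 2^3 · 69.

69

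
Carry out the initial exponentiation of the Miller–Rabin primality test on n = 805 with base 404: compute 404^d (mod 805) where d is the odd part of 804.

n − 1 = 804 = 2^2 · 201, so s = 2 and d = 201.
404^201 mod 805 = 104.

104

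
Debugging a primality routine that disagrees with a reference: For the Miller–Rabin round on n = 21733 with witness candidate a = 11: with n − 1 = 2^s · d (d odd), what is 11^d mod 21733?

2293

n − 1 = 21732 = 2^2 · 5433, so s = 2 and d = 5433.
11^5433 mod 21733 = 2293.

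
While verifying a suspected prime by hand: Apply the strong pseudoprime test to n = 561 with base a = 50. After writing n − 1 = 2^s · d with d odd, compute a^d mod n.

n − 1 = 560 = 2^4 · 35, so s = 4 and d = 35.
50^35 mod 561 = 560.

560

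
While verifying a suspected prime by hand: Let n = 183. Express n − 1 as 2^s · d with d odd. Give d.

Halving: 182 → 91; 91 is odd.
So 182 = 2^1 · 91.

91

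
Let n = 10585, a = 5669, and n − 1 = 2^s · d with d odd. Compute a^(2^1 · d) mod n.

2116

n − 1 = 10584 = 2^3 · 1323, so s = 3 and d = 1323.
x_0 = 5669^1323 mod 10585 = 10539.
x_1 = 10539^2 mod 10585 = 2116.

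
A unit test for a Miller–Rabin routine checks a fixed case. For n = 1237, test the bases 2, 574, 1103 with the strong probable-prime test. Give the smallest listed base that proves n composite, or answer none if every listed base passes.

none

n − 1 = 1236 = 2^2 · 309, so s = 2 and d = 309.
Base 2: x_0 = 2^309 mod 1237 = 691. x_0 is neither 1 nor 1236, so continue squaring. x_1 = 691^2 mod 1237 = 1236. x_1 ≡ −1, so 2 is not a witness.
Base 574: x_0 = 574^309 mod 1237 = 546. x_0 is neither 1 nor 1236, so continue squaring. x_1 = 546^2 mod 1237 = 1236. x_1 ≡ −1, so 574 is not a witness.
Base 1103: x_0 = 1103^309 mod 1237 = 1. x_0 = 1, so 1103 is not a witness.
No listed base is a witness for 1237.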